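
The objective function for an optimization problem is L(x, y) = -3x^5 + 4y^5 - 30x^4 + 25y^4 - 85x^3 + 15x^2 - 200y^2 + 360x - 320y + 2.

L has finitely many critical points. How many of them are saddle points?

8

L separates as a function of x plus a function of y, so ∇L=0 decouples.
∂L/∂x = -15(x - 1)(x + 2)(x + 3)(x + 4) = 0 at x ∈ {-4, -3, -2, 1}; ∂L/∂y = 20(y - 2)(y + 1)(y + 2)(y + 4) = 0 at y ∈ {-4, -2, -1, 2}.
The Hessian is diagonal: diag(L_xx, L_yy). Second derivatives: L_xx(-4)=150, L_xx(-3)=-60, L_xx(-2)=90, L_xx(1)=-900; L_yy(-4)=-720, L_yy(-2)=160, L_yy(-1)=-180, L_yy(2)=1440.
Saddle points occur where the two diagonal entries have opposite signs: (-4, -4), (-4, -1), (-3, -2), (-3, 2), (-2, -4), (-2, -1), (1, -2), (1, 2). Count: 8.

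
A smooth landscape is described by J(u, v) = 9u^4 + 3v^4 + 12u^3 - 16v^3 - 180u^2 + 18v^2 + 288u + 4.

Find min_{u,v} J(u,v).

J(u,v) separates as P(u) + Q(v) + 4, so its minimum is min P + min Q + 4.
P'(u) = 36(u - 2)(u - 1)(u + 4) vanishes at u ∈ {-4, 1, 2}; Q'(v) = 12v(v - 3)(v - 1) vanishes at v ∈ {0, 1, 3}.
Local minima of P (where P''>0): P(-4)=-2496, P(2)=96. Local minima of Q: Q(0)=0, Q(3)=-27.
So the global minimum of J is P(-4) + Q(3) + 4 = -2496 − 27 + 4 = -2519, attained at (-4, 3).

-2519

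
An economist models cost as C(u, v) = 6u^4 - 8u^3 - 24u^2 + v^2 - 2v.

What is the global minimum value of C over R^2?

-65

C(u,v) separates as P(u) + Q(v), so its minimum is min P + min Q.
P'(u) = 24u(u - 2)(u + 1) vanishes at u ∈ {-1, 0, 2}; Q'(v) = 2v - 2 vanishes at v ∈ {1}.
Local minima of P (where P''>0): P(-1)=-10, P(2)=-64. Local minima of Q: Q(1)=-1.
So the global minimum of C is P(2) + Q(1) = -64 − 1 = -65, attained at (2, 1).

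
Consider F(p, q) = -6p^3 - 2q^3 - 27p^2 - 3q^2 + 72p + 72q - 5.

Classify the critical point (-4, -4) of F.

local minimum

The mixed partial ∂²F/∂p∂q is 0, so the Hessian at any point is diag(F_pp, F_qq) = diag(-18(2p + 3), -6(2q + 1)).
At (-4, -4): H = diag(90, 42).
Both eigenvalues are positive, so H is positive definite: a local minimum.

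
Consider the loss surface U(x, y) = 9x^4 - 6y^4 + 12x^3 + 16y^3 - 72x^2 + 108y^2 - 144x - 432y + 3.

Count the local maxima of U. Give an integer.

U separates as a function of x plus a function of y, so ∇U=0 decouples.
∂U/∂x = 36(x - 2)(x + 1)(x + 2) = 0 at x ∈ {-2, -1, 2}; ∂U/∂y = -24(y - 3)(y - 2)(y + 3) = 0 at y ∈ {-3, 2, 3}.
The Hessian is diagonal: diag(U_xx, U_yy). Second derivatives: U_xx(-2)=144, U_xx(-1)=-108, U_xx(2)=432; U_yy(-3)=-720, U_yy(2)=120, U_yy(3)=-144.
Local maxima occur where both diagonal entries negative: (-1, -3), (-1, 3). Count: 2.

2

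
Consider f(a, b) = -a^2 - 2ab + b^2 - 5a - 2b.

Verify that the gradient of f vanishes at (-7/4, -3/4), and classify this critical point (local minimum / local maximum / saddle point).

∇f = (-2a - 2b - 5, -2a + 2b - 2); substituting (-7/4, -3/4) gives ∇f = (0, 0), so (-7/4, -3/4) is indeed a critical point.
The Hessian of f is constant: H = [[-2, -2], [-2, 2]].
det(H) = (-2)·2 − (-2)² = -8.
Since det(H) < 0, H is indefinite and the critical point is a saddle point.

saddle point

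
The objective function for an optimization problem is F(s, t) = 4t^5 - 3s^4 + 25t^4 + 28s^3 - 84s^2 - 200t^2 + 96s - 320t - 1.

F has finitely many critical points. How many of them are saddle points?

F separates as a function of s plus a function of t, so ∇F=0 decouples.
∂F/∂s = -12(s - 4)(s - 2)(s - 1) = 0 at s ∈ {1, 2, 4}; ∂F/∂t = 20(t - 2)(t + 1)(t + 2)(t + 4) = 0 at t ∈ {-4, -2, -1, 2}.
The Hessian is diagonal: diag(F_ss, F_tt). Second derivatives: F_ss(1)=-36, F_ss(2)=24, F_ss(4)=-72; F_tt(-4)=-720, F_tt(-2)=160, F_tt(-1)=-180, F_tt(2)=1440.
Saddle points occur where the two diagonal entries have opposite signs: (1, -2), (1, 2), (2, -4), (2, -1), (4, -2), (4, 2). Count: 6.

6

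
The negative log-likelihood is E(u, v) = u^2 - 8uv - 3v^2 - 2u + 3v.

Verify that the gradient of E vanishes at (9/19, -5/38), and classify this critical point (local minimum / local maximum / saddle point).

saddle point

∇E = (2u - 8v - 2, -8u - 6v + 3); substituting (9/19, -5/38) gives ∇E = (0, 0), so (9/19, -5/38) is indeed a critical point.
The Hessian of E is constant: H = [[2, -8], [-8, -6]].
det(H) = 2·(-6) − (-8)² = -76.
Since det(H) < 0, H is indefinite and the critical point is a saddle point.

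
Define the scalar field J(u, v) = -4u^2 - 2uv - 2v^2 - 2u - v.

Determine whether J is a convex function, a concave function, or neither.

J is quadratic, so its Hessian is the constant matrix H = [[-8, -2], [-2, -4]].
det(H) = 28, tr(H) = -12.
det(H) > 0 and tr(H) < 0, so H is negative definite everywhere: concave.

concave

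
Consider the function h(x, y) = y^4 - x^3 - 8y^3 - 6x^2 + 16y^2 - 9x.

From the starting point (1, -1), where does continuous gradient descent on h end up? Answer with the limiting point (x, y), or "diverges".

diverges

h is separable, so gradient descent decouples: x follows -∂h/∂x, y follows -∂h/∂y.
∂h/∂x = -3(x + 1)(x + 3); at x=1 this is -24, so x increases.
∂h/∂y = 4y(y - 4)(y - 2); at y=-1 this is -60, so y increases.
The x-coordinate has no critical point in that direction and runs off to infinity.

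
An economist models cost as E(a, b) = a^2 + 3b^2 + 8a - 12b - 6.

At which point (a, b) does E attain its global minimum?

E(a,b) separates as P(a) + Q(b) − 6, so its minimum is min P + min Q − 6.
P'(a) = 2a + 8 vanishes at a ∈ {-4}; Q'(b) = 6b - 12 vanishes at b ∈ {2}.
Local minima of P (where P''>0): P(-4)=-16. Local minima of Q: Q(2)=-12.
So the global minimum of E is P(-4) + Q(2) − 6 = -16 − 12 − 6 = -34, attained at (-4, 2).

(-4, 2)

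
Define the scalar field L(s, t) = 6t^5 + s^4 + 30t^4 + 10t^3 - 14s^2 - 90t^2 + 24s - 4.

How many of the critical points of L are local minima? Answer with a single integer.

4

L separates as a function of s plus a function of t, so ∇L=0 decouples.
∂L/∂s = 4(s - 2)(s - 1)(s + 3) = 0 at s ∈ {-3, 1, 2}; ∂L/∂t = 30t(t - 1)(t + 2)(t + 3) = 0 at t ∈ {-3, -2, 0, 1}.
The Hessian is diagonal: diag(L_ss, L_tt). Second derivatives: L_ss(-3)=80, L_ss(1)=-16, L_ss(2)=20; L_tt(-3)=-360, L_tt(-2)=180, L_tt(0)=-180, L_tt(1)=360.
Local minima occur where both diagonal entries positive: (-3, -2), (-3, 1), (2, -2), (2, 1). Count: 4.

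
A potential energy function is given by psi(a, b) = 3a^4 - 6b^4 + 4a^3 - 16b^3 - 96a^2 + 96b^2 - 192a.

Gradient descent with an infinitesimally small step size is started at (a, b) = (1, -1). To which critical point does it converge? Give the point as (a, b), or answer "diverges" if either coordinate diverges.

psi is separable, so gradient descent decouples: a follows -∂psi/∂a, b follows -∂psi/∂b.
∂psi/∂a = 12(a - 4)(a + 1)(a + 4); at a=1 this is -360, so a increases.
∂psi/∂b = -24b(b - 2)(b + 4); at b=-1 this is -216, so b increases.
a converges to its nearest critical value 4 (a local min of the a-part); b converges to 0. The iterate converges to (4, 0).

(4, 0)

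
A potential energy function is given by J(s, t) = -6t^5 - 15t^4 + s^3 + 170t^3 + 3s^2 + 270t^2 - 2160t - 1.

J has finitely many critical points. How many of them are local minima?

2

J separates as a function of s plus a function of t, so ∇J=0 decouples.
∂J/∂s = 3s(s + 2) = 0 at s ∈ {-2, 0}; ∂J/∂t = -30(t - 3)(t - 2)(t + 3)(t + 4) = 0 at t ∈ {-4, -3, 2, 3}.
The Hessian is diagonal: diag(J_ss, J_tt). Second derivatives: J_ss(-2)=-6, J_ss(0)=6; J_tt(-4)=1260, J_tt(-3)=-900, J_tt(2)=900, J_tt(3)=-1260.
Local minima occur where both diagonal entries positive: (0, -4), (0, 2). Count: 2.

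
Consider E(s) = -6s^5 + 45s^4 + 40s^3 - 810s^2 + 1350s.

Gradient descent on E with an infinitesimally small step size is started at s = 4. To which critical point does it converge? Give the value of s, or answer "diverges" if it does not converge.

3

E'(s) = -30(s - 5)(s - 3)(s - 1)(s + 3), so E'(4) = 630.
Gradient descent moves in the -E' direction, i.e. s is decreasing.
The nearest critical point in that direction is s = 3, where E'' = 720 > 0 (a local minimum). The iterate converges there.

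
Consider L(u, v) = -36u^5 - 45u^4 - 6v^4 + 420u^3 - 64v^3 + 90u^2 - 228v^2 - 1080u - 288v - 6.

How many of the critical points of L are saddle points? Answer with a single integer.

6

L separates as a function of u plus a function of v, so ∇L=0 decouples.
∂L/∂u = -180(u - 2)(u - 1)(u + 1)(u + 3) = 0 at u ∈ {-3, -1, 1, 2}; ∂L/∂v = -24(v + 1)(v + 3)(v + 4) = 0 at v ∈ {-4, -3, -1}.
The Hessian is diagonal: diag(L_uu, L_vv). Second derivatives: L_uu(-3)=7200, L_uu(-1)=-2160, L_uu(1)=1440, L_uu(2)=-2700; L_vv(-4)=-72, L_vv(-3)=48, L_vv(-1)=-144.
Saddle points occur where the two diagonal entries have opposite signs: (-3, -4), (-3, -1), (-1, -3), (1, -4), (1, -1), (2, -3). Count: 6.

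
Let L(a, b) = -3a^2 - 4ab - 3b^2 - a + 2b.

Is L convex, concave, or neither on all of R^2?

L is quadratic, so its Hessian is the constant matrix H = [[-6, -4], [-4, -6]].
det(H) = 20, tr(H) = -12.
det(H) > 0 and tr(H) < 0, so H is negative definite everywhere: concave.

concave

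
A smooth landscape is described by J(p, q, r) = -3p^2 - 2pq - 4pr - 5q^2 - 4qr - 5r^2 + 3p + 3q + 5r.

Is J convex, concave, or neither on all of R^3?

J is quadratic, so its Hessian is the constant matrix H = [[-6, -2, -4], [-2, -10, -4], [-4, -4, -10]].
Leading principal minors: -6, 56, -368.
Signs alternate −, +, − ⇒ H ≺ 0 ⇒ concave.

concave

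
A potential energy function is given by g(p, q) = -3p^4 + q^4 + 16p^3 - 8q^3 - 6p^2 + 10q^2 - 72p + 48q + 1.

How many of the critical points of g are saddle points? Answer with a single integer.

5

g separates as a function of p plus a function of q, so ∇g=0 decouples.
∂g/∂p = -12(p - 3)(p - 2)(p + 1) = 0 at p ∈ {-1, 2, 3}; ∂g/∂q = 4(q - 4)(q - 3)(q + 1) = 0 at q ∈ {-1, 3, 4}.
The Hessian is diagonal: diag(g_pp, g_qq). Second derivatives: g_pp(-1)=-144, g_pp(2)=36, g_pp(3)=-48; g_qq(-1)=80, g_qq(3)=-16, g_qq(4)=20.
Saddle points occur where the two diagonal entries have opposite signs: (-1, -1), (-1, 4), (2, 3), (3, -1), (3, 4). Count: 5.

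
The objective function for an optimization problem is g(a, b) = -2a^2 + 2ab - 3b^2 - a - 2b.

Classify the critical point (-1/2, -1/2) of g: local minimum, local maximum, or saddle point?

local maximum

The Hessian of g is constant: H = [[-4, 2], [2, -6]].
det(H) = (-4)·(-6) − 2² = 20.
det(H) > 0 and tr(H) = -10 < 0, so H is negative definite and the point is a local maximum.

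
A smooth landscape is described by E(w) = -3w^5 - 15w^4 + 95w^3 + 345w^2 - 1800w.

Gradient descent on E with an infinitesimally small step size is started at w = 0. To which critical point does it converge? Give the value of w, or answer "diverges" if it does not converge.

2

E'(w) = -15(w - 3)(w - 2)(w + 4)(w + 5), so E'(0) = -1800.
Gradient descent moves in the -E' direction, i.e. w is increasing.
The nearest critical point in that direction is w = 2, where E'' = 630 > 0 (a local minimum). The iterate converges there.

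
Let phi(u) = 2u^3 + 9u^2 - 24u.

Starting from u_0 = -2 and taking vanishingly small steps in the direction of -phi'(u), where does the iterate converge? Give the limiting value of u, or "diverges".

phi'(u) = 6(u - 1)(u + 4), so phi'(-2) = -36.
Gradient descent moves in the -phi' direction, i.e. u is increasing.
The nearest critical point in that direction is u = 1, where phi'' = 30 > 0 (a local minimum). The iterate converges there.

1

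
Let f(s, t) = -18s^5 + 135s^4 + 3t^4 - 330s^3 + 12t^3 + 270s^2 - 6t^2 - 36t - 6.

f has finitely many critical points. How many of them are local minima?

f separates as a function of s plus a function of t, so ∇f=0 decouples.
∂f/∂s = -90s(s - 3)(s - 2)(s - 1) = 0 at s ∈ {0, 1, 2, 3}; ∂f/∂t = 12(t - 1)(t + 1)(t + 3) = 0 at t ∈ {-3, -1, 1}.
The Hessian is diagonal: diag(f_ss, f_tt). Second derivatives: f_ss(0)=540, f_ss(1)=-180, f_ss(2)=180, f_ss(3)=-540; f_tt(-3)=96, f_tt(-1)=-48, f_tt(1)=96.
Local minima occur where both diagonal entries positive: (0, -3), (0, 1), (2, -3), (2, 1). Count: 4.

4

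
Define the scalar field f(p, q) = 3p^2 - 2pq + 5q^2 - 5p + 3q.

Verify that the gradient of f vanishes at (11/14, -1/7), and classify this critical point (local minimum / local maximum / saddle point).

local minimum

∇f = (6p - 2q - 5, -2p + 10q + 3); substituting (11/14, -1/7) gives ∇f = (0, 0), so (11/14, -1/7) is indeed a critical point.
The Hessian of f is constant: H = [[6, -2], [-2, 10]].
det(H) = 6·10 − (-2)² = 56.
det(H) > 0 and tr(H) = 16 > 0, so H is positive definite and the point is a local minimum.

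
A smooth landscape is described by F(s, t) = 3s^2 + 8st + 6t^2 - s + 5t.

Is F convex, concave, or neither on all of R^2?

convex

F is quadratic, so its Hessian is the constant matrix H = [[6, 8], [8, 12]].
det(H) = 8, tr(H) = 18.
det(H) > 0 and tr(H) > 0, so H is positive definite everywhere: convex.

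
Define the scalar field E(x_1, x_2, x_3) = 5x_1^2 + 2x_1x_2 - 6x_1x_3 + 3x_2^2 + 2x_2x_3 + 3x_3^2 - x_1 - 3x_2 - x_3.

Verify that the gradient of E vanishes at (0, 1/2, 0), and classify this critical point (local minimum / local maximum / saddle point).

local minimum

∇E = (10x_1 + 2x_2 - 6x_3 - 1, 2x_1 + 6x_2 + 2x_3 - 3, -6x_1 + 2x_2 + 6x_3 - 1); substituting (0, 1/2, 0) gives ∇E = (0, 0, 0), so (0, 1/2, 0) is indeed a critical point.
The Hessian is constant: H = [[10, 2, -6], [2, 6, 2], [-6, 2, 6]].
Leading principal minors: Δ₁ = 10, Δ₂ = 56, Δ₃ = 32.
All leading minors are positive, so H is positive definite: a local minimum.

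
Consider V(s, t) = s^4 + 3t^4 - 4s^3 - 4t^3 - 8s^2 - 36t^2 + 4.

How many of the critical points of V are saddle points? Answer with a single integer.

4

V separates as a function of s plus a function of t, so ∇V=0 decouples.
∂V/∂s = 4s(s - 4)(s + 1) = 0 at s ∈ {-1, 0, 4}; ∂V/∂t = 12t(t - 3)(t + 2) = 0 at t ∈ {-2, 0, 3}.
The Hessian is diagonal: diag(V_ss, V_tt). Second derivatives: V_ss(-1)=20, V_ss(0)=-16, V_ss(4)=80; V_tt(-2)=120, V_tt(0)=-72, V_tt(3)=180.
Saddle points occur where the two diagonal entries have opposite signs: (-1, 0), (0, -2), (0, 3), (4, 0). Count: 4.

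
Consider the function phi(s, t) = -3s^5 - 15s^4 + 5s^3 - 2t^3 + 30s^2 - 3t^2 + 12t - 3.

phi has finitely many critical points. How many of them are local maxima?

phi separates as a function of s plus a function of t, so ∇phi=0 decouples.
∂phi/∂s = -15s(s - 1)(s + 1)(s + 4) = 0 at s ∈ {-4, -1, 0, 1}; ∂phi/∂t = -6(t - 1)(t + 2) = 0 at t ∈ {-2, 1}.
The Hessian is diagonal: diag(phi_ss, phi_tt). Second derivatives: phi_ss(-4)=900, phi_ss(-1)=-90, phi_ss(0)=60, phi_ss(1)=-150; phi_tt(-2)=18, phi_tt(1)=-18.
Local maxima occur where both diagonal entries negative: (-1, 1), (1, 1). Count: 2.

2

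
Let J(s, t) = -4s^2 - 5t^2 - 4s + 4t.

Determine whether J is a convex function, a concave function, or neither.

concave

J is quadratic, so its Hessian is the constant matrix H = [[-8, 0], [0, -10]].
det(H) = 80, tr(H) = -18.
det(H) > 0 and tr(H) < 0, so H is negative definite everywhere: concave.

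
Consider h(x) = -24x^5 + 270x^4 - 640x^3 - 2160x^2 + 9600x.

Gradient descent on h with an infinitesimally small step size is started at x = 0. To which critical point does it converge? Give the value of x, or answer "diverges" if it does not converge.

h'(x) = -120(x - 5)(x - 4)(x - 2)(x + 2), so h'(0) = 9600.
Gradient descent moves in the -h' direction, i.e. x is decreasing.
The nearest critical point in that direction is x = -2, where h'' = 20160 > 0 (a local minimum). The iterate converges there.

-2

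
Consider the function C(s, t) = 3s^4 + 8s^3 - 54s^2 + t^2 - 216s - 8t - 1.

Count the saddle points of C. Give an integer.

C separates as a function of s plus a function of t, so ∇C=0 decouples.
∂C/∂s = 12(s - 3)(s + 2)(s + 3) = 0 at s ∈ {-3, -2, 3}; ∂C/∂t = 2(t - 4) = 0 at t ∈ {4}.
The Hessian is diagonal: diag(C_ss, C_tt). Second derivatives: C_ss(-3)=72, C_ss(-2)=-60, C_ss(3)=360; C_tt(4)=2.
Saddle points occur where the two diagonal entries have opposite signs: (-2, 4). Count: 1.

1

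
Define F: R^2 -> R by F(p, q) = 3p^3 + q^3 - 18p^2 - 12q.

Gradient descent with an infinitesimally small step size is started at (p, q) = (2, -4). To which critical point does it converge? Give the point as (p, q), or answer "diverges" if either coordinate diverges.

F is separable, so gradient descent decouples: p follows -∂F/∂p, q follows -∂F/∂q.
∂F/∂p = 9p(p - 4); at p=2 this is -36, so p increases.
∂F/∂q = 3(q - 2)(q + 2); at q=-4 this is 36, so q decreases.
The q-coordinate has no critical point in that direction and runs off to infinity.

diverges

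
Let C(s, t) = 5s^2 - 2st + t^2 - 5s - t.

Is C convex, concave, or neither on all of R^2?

C is quadratic, so its Hessian is the constant matrix H = [[10, -2], [-2, 2]].
det(H) = 16, tr(H) = 12.
det(H) > 0 and tr(H) > 0, so H is positive definite everywhere: convex.

convex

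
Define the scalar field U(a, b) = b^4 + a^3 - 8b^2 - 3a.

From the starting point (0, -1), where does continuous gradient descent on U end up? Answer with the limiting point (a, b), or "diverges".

U is separable, so gradient descent decouples: a follows -∂U/∂a, b follows -∂U/∂b.
∂U/∂a = 3(a - 1)(a + 1); at a=0 this is -3, so a increases.
∂U/∂b = 4b(b - 2)(b + 2); at b=-1 this is 12, so b decreases.
a converges to its nearest critical value 1 (a local min of the a-part); b converges to -2. The iterate converges to (1, -2).

(1, -2)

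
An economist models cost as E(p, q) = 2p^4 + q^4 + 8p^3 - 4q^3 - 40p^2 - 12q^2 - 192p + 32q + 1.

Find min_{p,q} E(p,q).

E(p,q) separates as A(p) + B(q) + 1, so its minimum is min A + min B + 1.
A'(p) = 8(p - 3)(p + 2)(p + 4) vanishes at p ∈ {-4, -2, 3}; B'(q) = 4(q - 4)(q - 1)(q + 2) vanishes at q ∈ {-2, 1, 4}.
Local minima of A (where A''>0): A(-4)=128, A(3)=-558. Local minima of B: B(-2)=-64, B(4)=-64.
So the global minimum of E is A(3) + B(-2) + 1 = -558 − 64 + 1 = -621, attained at (3, -2).

-621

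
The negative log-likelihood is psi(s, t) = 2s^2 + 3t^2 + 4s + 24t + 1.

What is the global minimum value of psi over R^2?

psi(s,t) separates as P(s) + Q(t) + 1, so its minimum is min P + min Q + 1.
P'(s) = 4s + 4 vanishes at s ∈ {-1}; Q'(t) = 6(t + 4) vanishes at t ∈ {-4}.
Local minima of P (where P''>0): P(-1)=-2. Local minima of Q: Q(-4)=-48.
So the global minimum of psi is P(-1) + Q(-4) + 1 = -2 − 48 + 1 = -49, attained at (-1, -4).

-49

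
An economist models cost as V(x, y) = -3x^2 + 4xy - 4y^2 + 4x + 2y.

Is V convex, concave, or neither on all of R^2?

V is quadratic, so its Hessian is the constant matrix H = [[-6, 4], [4, -8]].
det(H) = 32, tr(H) = -14.
det(H) > 0 and tr(H) < 0, so H is negative definite everywhere: concave.

concave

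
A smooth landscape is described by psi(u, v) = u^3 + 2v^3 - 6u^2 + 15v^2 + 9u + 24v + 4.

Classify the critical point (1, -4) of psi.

The mixed partial ∂²psi/∂u∂v is 0, so the Hessian at any point is diag(psi_uu, psi_vv) = diag(6(u - 2), 6(2v + 5)).
At (1, -4): H = diag(-6, -18).
Both eigenvalues are negative, so H is negative definite: a local maximum.

local maximum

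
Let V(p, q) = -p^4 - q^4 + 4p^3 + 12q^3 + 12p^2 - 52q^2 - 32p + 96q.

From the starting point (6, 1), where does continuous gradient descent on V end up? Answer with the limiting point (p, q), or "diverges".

diverges

V is separable, so gradient descent decouples: p follows -∂V/∂p, q follows -∂V/∂q.
∂V/∂p = -4(p - 4)(p - 1)(p + 2); at p=6 this is -320, so p increases.
∂V/∂q = -4(q - 4)(q - 3)(q - 2); at q=1 this is 24, so q decreases.
The p-coordinate has no critical point in that direction and runs off to infinity.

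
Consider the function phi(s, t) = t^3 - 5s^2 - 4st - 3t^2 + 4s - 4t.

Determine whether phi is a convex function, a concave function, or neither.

neither

The term t^3 is cubic, so the Hessian is not constant.
∂²phi/∂t² = 6t - 6, which takes both signs as t varies (negative for sufficiently negative t). A diagonal entry of the Hessian changing sign means the Hessian is neither positive- nor negative-semidefinite on all of R^2.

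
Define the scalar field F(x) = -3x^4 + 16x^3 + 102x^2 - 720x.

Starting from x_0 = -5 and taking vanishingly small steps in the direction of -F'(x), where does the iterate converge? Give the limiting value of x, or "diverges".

F'(x) = -12(x - 5)(x - 3)(x + 4), so F'(-5) = 960.
Gradient descent moves in the -F' direction, i.e. x is decreasing.
There is no critical point below x=-5, and F' keeps the same sign, so the iterate runs off to −∞.

diverges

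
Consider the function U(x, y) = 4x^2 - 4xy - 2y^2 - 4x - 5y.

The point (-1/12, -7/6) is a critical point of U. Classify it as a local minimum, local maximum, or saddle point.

saddle point

The Hessian of U is constant: H = [[8, -4], [-4, -4]].
det(H) = 8·(-4) − (-4)² = -48.
Since det(H) < 0, H is indefinite and the critical point is a saddle point.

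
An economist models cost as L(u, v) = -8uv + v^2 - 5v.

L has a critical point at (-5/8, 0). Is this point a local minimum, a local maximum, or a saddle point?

saddle point

The Hessian of L is constant: H = [[0, -8], [-8, 2]].
det(H) = 0·2 − (-8)² = -64.
Since det(H) < 0, H is indefinite and the critical point is a saddle point.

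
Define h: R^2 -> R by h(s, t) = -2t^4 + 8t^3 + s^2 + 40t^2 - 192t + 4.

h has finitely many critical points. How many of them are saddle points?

h separates as a function of s plus a function of t, so ∇h=0 decouples.
∂h/∂s = 2s = 0 at s ∈ {0}; ∂h/∂t = -8(t - 4)(t - 2)(t + 3) = 0 at t ∈ {-3, 2, 4}.
The Hessian is diagonal: diag(h_ss, h_tt). Second derivatives: h_ss(0)=2; h_tt(-3)=-280, h_tt(2)=80, h_tt(4)=-112.
Saddle points occur where the two diagonal entries have opposite signs: (0, -3), (0, 4). Count: 2.

2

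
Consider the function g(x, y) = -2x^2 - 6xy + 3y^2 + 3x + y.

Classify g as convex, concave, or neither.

g is quadratic, so its Hessian is the constant matrix H = [[-4, -6], [-6, 6]].
det(H) = -60, tr(H) = 2.
det(H) < 0, so H is indefinite: neither convex nor concave.

neither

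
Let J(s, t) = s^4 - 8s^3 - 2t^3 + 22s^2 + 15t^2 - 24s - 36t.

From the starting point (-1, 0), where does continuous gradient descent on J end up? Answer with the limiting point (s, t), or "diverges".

(1, 2)

J is separable, so gradient descent decouples: s follows -∂J/∂s, t follows -∂J/∂t.
∂J/∂s = 4(s - 3)(s - 2)(s - 1); at s=-1 this is -96, so s increases.
∂J/∂t = -6(t - 3)(t - 2); at t=0 this is -36, so t increases.
s converges to its nearest critical value 1 (a local min of the s-part); t converges to 2. The iterate converges to (1, 2).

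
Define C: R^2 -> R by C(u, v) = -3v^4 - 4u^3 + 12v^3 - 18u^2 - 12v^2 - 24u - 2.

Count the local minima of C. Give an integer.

C separates as a function of u plus a function of v, so ∇C=0 decouples.
∂C/∂u = -12(u + 1)(u + 2) = 0 at u ∈ {-2, -1}; ∂C/∂v = -12v(v - 2)(v - 1) = 0 at v ∈ {0, 1, 2}.
The Hessian is diagonal: diag(C_uu, C_vv). Second derivatives: C_uu(-2)=12, C_uu(-1)=-12; C_vv(0)=-24, C_vv(1)=12, C_vv(2)=-24.
Local minima occur where both diagonal entries positive: (-2, 1). Count: 1.

1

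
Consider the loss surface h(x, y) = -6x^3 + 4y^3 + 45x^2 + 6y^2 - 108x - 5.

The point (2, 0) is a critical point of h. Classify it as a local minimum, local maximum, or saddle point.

local minimum

The mixed partial ∂²h/∂x∂y is 0, so the Hessian at any point is diag(h_xx, h_yy) = diag(18(-2x + 5), 12(2y + 1)).
At (2, 0): H = diag(18, 12).
Both eigenvalues are positive, so H is positive definite: a local minimum.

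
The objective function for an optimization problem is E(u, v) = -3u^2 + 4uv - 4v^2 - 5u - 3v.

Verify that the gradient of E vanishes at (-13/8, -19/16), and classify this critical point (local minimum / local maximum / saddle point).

local maximum

∇E = (-6u + 4v - 5, 4u - 8v - 3); substituting (-13/8, -19/16) gives ∇E = (0, 0), so (-13/8, -19/16) is indeed a critical point.
The Hessian of E is constant: H = [[-6, 4], [4, -8]].
det(H) = (-6)·(-8) − 4² = 32.
det(H) > 0 and tr(H) = -14 < 0, so H is negative definite and the point is a local maximum.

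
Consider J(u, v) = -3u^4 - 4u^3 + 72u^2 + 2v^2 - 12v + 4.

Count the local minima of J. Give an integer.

J separates as a function of u plus a function of v, so ∇J=0 decouples.
∂J/∂u = -12u(u - 3)(u + 4) = 0 at u ∈ {-4, 0, 3}; ∂J/∂v = 4(v - 3) = 0 at v ∈ {3}.
The Hessian is diagonal: diag(J_uu, J_vv). Second derivatives: J_uu(-4)=-336, J_uu(0)=144, J_uu(3)=-252; J_vv(3)=4.
Local minima occur where both diagonal entries positive: (0, 3). Count: 1.

1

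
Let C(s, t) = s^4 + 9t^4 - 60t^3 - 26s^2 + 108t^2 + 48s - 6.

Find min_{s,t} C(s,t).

C(s,t) separates as P(s) + Q(t) − 6, so its minimum is min P + min Q − 6.
P'(s) = 4(s - 3)(s - 1)(s + 4) vanishes at s ∈ {-4, 1, 3}; Q'(t) = 36t(t - 3)(t - 2) vanishes at t ∈ {0, 2, 3}.
Local minima of P (where P''>0): P(-4)=-352, P(3)=-9. Local minima of Q: Q(0)=0, Q(3)=81.
So the global minimum of C is P(-4) + Q(0) − 6 = -352 + 0 − 6 = -358, attained at (-4, 0).

-358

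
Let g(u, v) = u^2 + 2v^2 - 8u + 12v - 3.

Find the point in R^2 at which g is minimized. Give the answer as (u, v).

g(u,v) separates as P(u) + Q(v) − 3, so its minimum is min P + min Q − 3.
P'(u) = 2u - 8 vanishes at u ∈ {4}; Q'(v) = 4v + 12 vanishes at v ∈ {-3}.
Local minima of P (where P''>0): P(4)=-16. Local minima of Q: Q(-3)=-18.
So the global minimum of g is P(4) + Q(-3) − 3 = -16 − 18 − 3 = -37, attained at (4, -3).

(4, -3)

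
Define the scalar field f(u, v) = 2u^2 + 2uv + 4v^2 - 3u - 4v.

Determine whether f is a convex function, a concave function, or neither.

f is quadratic, so its Hessian is the constant matrix H = [[4, 2], [2, 8]].
det(H) = 28, tr(H) = 12.
det(H) > 0 and tr(H) > 0, so H is positive definite everywhere: convex.

convex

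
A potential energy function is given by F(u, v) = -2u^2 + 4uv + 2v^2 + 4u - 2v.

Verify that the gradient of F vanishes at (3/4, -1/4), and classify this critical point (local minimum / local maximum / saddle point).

∇F = (-4u + 4v + 4, 4u + 4v - 2); substituting (3/4, -1/4) gives ∇F = (0, 0), so (3/4, -1/4) is indeed a critical point.
The Hessian of F is constant: H = [[-4, 4], [4, 4]].
det(H) = (-4)·4 − 4² = -32.
Since det(H) < 0, H is indefinite and the critical point is a saddle point.

saddle point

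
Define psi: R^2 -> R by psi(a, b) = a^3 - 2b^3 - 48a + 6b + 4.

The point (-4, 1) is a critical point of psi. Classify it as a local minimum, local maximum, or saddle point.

The mixed partial ∂²psi/∂a∂b is 0, so the Hessian at any point is diag(psi_aa, psi_bb) = diag(6a, -12b).
At (-4, 1): H = diag(-24, -12).
Both eigenvalues are negative, so H is negative definite: a local maximum.

local maximum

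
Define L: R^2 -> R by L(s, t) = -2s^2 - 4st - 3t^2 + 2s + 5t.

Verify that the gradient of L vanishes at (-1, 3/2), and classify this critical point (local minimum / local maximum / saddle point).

∇L = (-4s - 4t + 2, -4s - 6t + 5); substituting (-1, 3/2) gives ∇L = (0, 0), so (-1, 3/2) is indeed a critical point.
The Hessian of L is constant: H = [[-4, -4], [-4, -6]].
det(H) = (-4)·(-6) − (-4)² = 8.
det(H) > 0 and tr(H) = -10 < 0, so H is negative definite and the point is a local maximum.

local maximum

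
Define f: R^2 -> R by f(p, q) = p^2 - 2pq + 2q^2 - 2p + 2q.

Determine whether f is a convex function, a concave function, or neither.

f is quadratic, so its Hessian is the constant matrix H = [[2, -2], [-2, 4]].
det(H) = 4, tr(H) = 6.
det(H) > 0 and tr(H) > 0, so H is positive definite everywhere: convex.

convex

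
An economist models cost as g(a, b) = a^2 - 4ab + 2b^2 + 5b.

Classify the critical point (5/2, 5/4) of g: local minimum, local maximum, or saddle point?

saddle point

The Hessian of g is constant: H = [[2, -4], [-4, 4]].
det(H) = 2·4 − (-4)² = -8.
Since det(H) < 0, H is indefinite and the critical point is a saddle point.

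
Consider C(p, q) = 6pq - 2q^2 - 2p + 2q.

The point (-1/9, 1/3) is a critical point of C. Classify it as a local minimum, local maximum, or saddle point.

The Hessian of C is constant: H = [[0, 6], [6, -4]].
det(H) = 0·(-4) − 6² = -36.
Since det(H) < 0, H is indefinite and the critical point is a saddle point.

saddle point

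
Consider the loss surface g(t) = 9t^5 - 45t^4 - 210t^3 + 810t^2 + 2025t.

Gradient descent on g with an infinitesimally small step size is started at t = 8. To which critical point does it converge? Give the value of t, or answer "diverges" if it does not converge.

g'(t) = 45(t - 5)(t - 3)(t + 1)(t + 3), so g'(8) = 66825.
Gradient descent moves in the -g' direction, i.e. t is decreasing.
The nearest critical point in that direction is t = 5, where g'' = 4320 > 0 (a local minimum). The iterate converges there.

5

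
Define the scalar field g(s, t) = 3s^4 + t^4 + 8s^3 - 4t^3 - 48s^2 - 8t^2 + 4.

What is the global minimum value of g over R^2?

-636

g(s,t) separates as P(s) + Q(t) + 4, so its minimum is min P + min Q + 4.
P'(s) = 12s(s - 2)(s + 4) vanishes at s ∈ {-4, 0, 2}; Q'(t) = 4t(t - 4)(t + 1) vanishes at t ∈ {-1, 0, 4}.
Local minima of P (where P''>0): P(-4)=-512, P(2)=-80. Local minima of Q: Q(-1)=-3, Q(4)=-128.
So the global minimum of g is P(-4) + Q(4) + 4 = -512 − 128 + 4 = -636, attained at (-4, 4).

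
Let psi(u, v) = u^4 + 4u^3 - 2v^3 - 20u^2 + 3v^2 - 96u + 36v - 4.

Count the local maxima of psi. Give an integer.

1

psi separates as a function of u plus a function of v, so ∇psi=0 decouples.
∂psi/∂u = 4(u - 3)(u + 2)(u + 4) = 0 at u ∈ {-4, -2, 3}; ∂psi/∂v = -6(v - 3)(v + 2) = 0 at v ∈ {-2, 3}.
The Hessian is diagonal: diag(psi_uu, psi_vv). Second derivatives: psi_uu(-4)=56, psi_uu(-2)=-40, psi_uu(3)=140; psi_vv(-2)=30, psi_vv(3)=-30.
Local maxima occur where both diagonal entries negative: (-2, 3). Count: 1.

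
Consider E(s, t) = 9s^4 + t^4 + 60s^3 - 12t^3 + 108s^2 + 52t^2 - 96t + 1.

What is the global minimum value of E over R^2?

E(s,t) separates as P(s) + Q(t) + 1, so its minimum is min P + min Q + 1.
P'(s) = 36s(s + 2)(s + 3) vanishes at s ∈ {-3, -2, 0}; Q'(t) = 4(t - 4)(t - 3)(t - 2) vanishes at t ∈ {2, 3, 4}.
Local minima of P (where P''>0): P(-3)=81, P(0)=0. Local minima of Q: Q(2)=-64, Q(4)=-64.
So the global minimum of E is P(0) + Q(2) + 1 = 0 − 64 + 1 = -63, attained at (0, 2).

-63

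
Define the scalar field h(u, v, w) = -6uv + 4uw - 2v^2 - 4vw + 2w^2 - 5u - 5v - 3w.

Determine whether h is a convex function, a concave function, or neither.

h is quadratic, so its Hessian is the constant matrix H = [[0, -6, 4], [-6, -4, -4], [4, -4, 4]].
Leading principal minors: 0, -36, 112.
Neither pattern holds ⇒ H is indefinite ⇒ neither convex nor concave.

neither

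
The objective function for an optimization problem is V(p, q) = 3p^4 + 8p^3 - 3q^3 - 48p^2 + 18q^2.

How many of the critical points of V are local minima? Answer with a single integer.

V separates as a function of p plus a function of q, so ∇V=0 decouples.
∂V/∂p = 12p(p - 2)(p + 4) = 0 at p ∈ {-4, 0, 2}; ∂V/∂q = -9q(q - 4) = 0 at q ∈ {0, 4}.
The Hessian is diagonal: diag(V_pp, V_qq). Second derivatives: V_pp(-4)=288, V_pp(0)=-96, V_pp(2)=144; V_qq(0)=36, V_qq(4)=-36.
Local minima occur where both diagonal entries positive: (-4, 0), (2, 0). Count: 2.

2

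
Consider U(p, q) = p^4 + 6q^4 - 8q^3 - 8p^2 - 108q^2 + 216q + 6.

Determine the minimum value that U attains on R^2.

-928

U(p,q) separates as A(p) + B(q) + 6, so its minimum is min A + min B + 6.
A'(p) = 4p(p - 2)(p + 2) vanishes at p ∈ {-2, 0, 2}; B'(q) = 24(q - 3)(q - 1)(q + 3) vanishes at q ∈ {-3, 1, 3}.
Local minima of A (where A''>0): A(-2)=-16, A(2)=-16. Local minima of B: B(-3)=-918, B(3)=-54.
So the global minimum of U is A(-2) + B(-3) + 6 = -16 − 918 + 6 = -928, attained at (-2, -3).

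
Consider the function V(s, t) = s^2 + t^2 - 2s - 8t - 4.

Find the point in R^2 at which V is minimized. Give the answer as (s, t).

(1, 4)

V(s,t) separates as P(s) + Q(t) − 4, so its minimum is min P + min Q − 4.
P'(s) = 2s - 2 vanishes at s ∈ {1}; Q'(t) = 2(t - 4) vanishes at t ∈ {4}.
Local minima of P (where P''>0): P(1)=-1. Local minima of Q: Q(4)=-16.
So the global minimum of V is P(1) + Q(4) − 4 = -1 − 16 − 4 = -21, attained at (1, 4).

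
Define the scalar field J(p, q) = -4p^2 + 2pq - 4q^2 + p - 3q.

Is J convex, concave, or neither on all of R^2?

concave

J is quadratic, so its Hessian is the constant matrix H = [[-8, 2], [2, -8]].
det(H) = 60, tr(H) = -16.
det(H) > 0 and tr(H) < 0, so H is negative definite everywhere: concave.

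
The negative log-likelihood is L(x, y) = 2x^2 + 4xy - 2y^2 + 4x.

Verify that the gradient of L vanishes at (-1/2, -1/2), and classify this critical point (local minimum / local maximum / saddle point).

saddle point

∇L = (4x + 4y + 4, 4x - 4y); substituting (-1/2, -1/2) gives ∇L = (0, 0), so (-1/2, -1/2) is indeed a critical point.
The Hessian of L is constant: H = [[4, 4], [4, -4]].
det(H) = 4·(-4) − 4² = -32.
Since det(H) < 0, H is indefinite and the critical point is a saddle point.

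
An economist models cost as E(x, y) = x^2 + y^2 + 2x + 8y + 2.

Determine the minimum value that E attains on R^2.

E(x,y) separates as P(x) + Q(y) + 2, so its minimum is min P + min Q + 2.
P'(x) = 2x + 2 vanishes at x ∈ {-1}; Q'(y) = 2y + 8 vanishes at y ∈ {-4}.
Local minima of P (where P''>0): P(-1)=-1. Local minima of Q: Q(-4)=-16.
So the global minimum of E is P(-1) + Q(-4) + 2 = -1 − 16 + 2 = -15, attained at (-1, -4).

-15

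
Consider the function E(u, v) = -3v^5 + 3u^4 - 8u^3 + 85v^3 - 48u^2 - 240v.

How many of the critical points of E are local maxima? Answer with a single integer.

E separates as a function of u plus a function of v, so ∇E=0 decouples.
∂E/∂u = 12u(u - 4)(u + 2) = 0 at u ∈ {-2, 0, 4}; ∂E/∂v = -15(v - 4)(v - 1)(v + 1)(v + 4) = 0 at v ∈ {-4, -1, 1, 4}.
The Hessian is diagonal: diag(E_uu, E_vv). Second derivatives: E_uu(-2)=144, E_uu(0)=-96, E_uu(4)=288; E_vv(-4)=1800, E_vv(-1)=-450, E_vv(1)=450, E_vv(4)=-1800.
Local maxima occur where both diagonal entries negative: (0, -1), (0, 4). Count: 2.

2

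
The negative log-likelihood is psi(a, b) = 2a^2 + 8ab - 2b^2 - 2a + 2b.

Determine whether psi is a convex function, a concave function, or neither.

psi is quadratic, so its Hessian is the constant matrix H = [[4, 8], [8, -4]].
det(H) = -80, tr(H) = 0.
det(H) < 0, so H is indefinite: neither convex nor concave.

neither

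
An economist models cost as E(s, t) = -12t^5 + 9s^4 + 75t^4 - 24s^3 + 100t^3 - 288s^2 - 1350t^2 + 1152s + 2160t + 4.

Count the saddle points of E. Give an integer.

6

E separates as a function of s plus a function of t, so ∇E=0 decouples.
∂E/∂s = 36(s - 4)(s - 2)(s + 4) = 0 at s ∈ {-4, 2, 4}; ∂E/∂t = -60(t - 4)(t - 3)(t - 1)(t + 3) = 0 at t ∈ {-3, 1, 3, 4}.
The Hessian is diagonal: diag(E_ss, E_tt). Second derivatives: E_ss(-4)=1728, E_ss(2)=-432, E_ss(4)=576; E_tt(-3)=10080, E_tt(1)=-1440, E_tt(3)=720, E_tt(4)=-1260.
Saddle points occur where the two diagonal entries have opposite signs: (-4, 1), (-4, 4), (2, -3), (2, 3), (4, 1), (4, 4). Count: 6.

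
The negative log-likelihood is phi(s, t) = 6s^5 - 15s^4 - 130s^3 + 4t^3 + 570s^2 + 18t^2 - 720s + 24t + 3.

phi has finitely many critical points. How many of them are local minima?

2

phi separates as a function of s plus a function of t, so ∇phi=0 decouples.
∂phi/∂s = 30(s - 3)(s - 2)(s - 1)(s + 4) = 0 at s ∈ {-4, 1, 2, 3}; ∂phi/∂t = 12(t + 1)(t + 2) = 0 at t ∈ {-2, -1}.
The Hessian is diagonal: diag(phi_ss, phi_tt). Second derivatives: phi_ss(-4)=-6300, phi_ss(1)=300, phi_ss(2)=-180, phi_ss(3)=420; phi_tt(-2)=-12, phi_tt(-1)=12.
Local minima occur where both diagonal entries positive: (1, -1), (3, -1). Count: 2.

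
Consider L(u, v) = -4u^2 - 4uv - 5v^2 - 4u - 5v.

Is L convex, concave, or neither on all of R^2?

L is quadratic, so its Hessian is the constant matrix H = [[-8, -4], [-4, -10]].
det(H) = 64, tr(H) = -18.
det(H) > 0 and tr(H) < 0, so H is negative definite everywhere: concave.

concave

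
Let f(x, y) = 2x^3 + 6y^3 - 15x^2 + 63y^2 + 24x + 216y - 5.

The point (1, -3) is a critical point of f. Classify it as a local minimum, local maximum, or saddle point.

The mixed partial ∂²f/∂x∂y is 0, so the Hessian at any point is diag(f_xx, f_yy) = diag(6(2x - 5), 18(2y + 7)).
At (1, -3): H = diag(-18, 18).
The eigenvalues have opposite signs, so H is indefinite: a saddle point.

saddle point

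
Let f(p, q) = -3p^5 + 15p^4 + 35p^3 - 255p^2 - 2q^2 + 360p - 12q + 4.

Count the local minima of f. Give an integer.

f separates as a function of p plus a function of q, so ∇f=0 decouples.
∂f/∂p = -15(p - 4)(p - 2)(p - 1)(p + 3) = 0 at p ∈ {-3, 1, 2, 4}; ∂f/∂q = -4(q + 3) = 0 at q ∈ {-3}.
The Hessian is diagonal: diag(f_pp, f_qq). Second derivatives: f_pp(-3)=2100, f_pp(1)=-180, f_pp(2)=150, f_pp(4)=-630; f_qq(-3)=-4.
Local minima occur where both diagonal entries positive: none. Count: 0.

0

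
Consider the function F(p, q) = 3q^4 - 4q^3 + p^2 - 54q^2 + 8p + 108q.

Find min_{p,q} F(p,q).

-475

F(p,q) separates as A(p) + B(q), so its minimum is min A + min B.
A'(p) = 2p + 8 vanishes at p ∈ {-4}; B'(q) = 12(q - 3)(q - 1)(q + 3) vanishes at q ∈ {-3, 1, 3}.
Local minima of A (where A''>0): A(-4)=-16. Local minima of B: B(-3)=-459, B(3)=-27.
So the global minimum of F is A(-4) + B(-3) = -16 − 459 = -475, attained at (-4, -3).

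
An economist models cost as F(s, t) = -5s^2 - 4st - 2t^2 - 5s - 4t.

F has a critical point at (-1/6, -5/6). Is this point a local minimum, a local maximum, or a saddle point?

The Hessian of F is constant: H = [[-10, -4], [-4, -4]].
det(H) = (-10)·(-4) − (-4)² = 24.
det(H) > 0 and tr(H) = -14 < 0, so H is negative definite and the point is a local maximum.

local maximum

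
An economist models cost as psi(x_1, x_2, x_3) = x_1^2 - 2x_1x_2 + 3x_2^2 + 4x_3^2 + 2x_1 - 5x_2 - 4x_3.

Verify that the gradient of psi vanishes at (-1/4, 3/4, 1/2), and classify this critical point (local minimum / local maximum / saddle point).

∇psi = (2x_1 - 2x_2 + 2, -2x_1 + 6x_2 - 5, 8x_3 - 4); substituting (-1/4, 3/4, 1/2) gives ∇psi = (0, 0, 0), so (-1/4, 3/4, 1/2) is indeed a critical point.
The Hessian is constant: H = [[2, -2, 0], [-2, 6, 0], [0, 0, 8]].
Leading principal minors: Δ₁ = 2, Δ₂ = 8, Δ₃ = 64.
All leading minors are positive, so H is positive definite: a local minimum.

local minimum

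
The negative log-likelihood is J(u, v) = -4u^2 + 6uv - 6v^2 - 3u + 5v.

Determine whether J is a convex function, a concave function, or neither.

J is quadratic, so its Hessian is the constant matrix H = [[-8, 6], [6, -12]].
det(H) = 60, tr(H) = -20.
det(H) > 0 and tr(H) < 0, so H is negative definite everywhere: concave.

concave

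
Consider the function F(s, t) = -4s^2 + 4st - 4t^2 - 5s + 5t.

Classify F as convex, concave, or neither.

F is quadratic, so its Hessian is the constant matrix H = [[-8, 4], [4, -8]].
det(H) = 48, tr(H) = -16.
det(H) > 0 and tr(H) < 0, so H is negative definite everywhere: concave.

concave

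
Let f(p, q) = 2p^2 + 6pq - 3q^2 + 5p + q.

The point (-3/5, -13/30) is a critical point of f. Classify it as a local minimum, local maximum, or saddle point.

saddle point

The Hessian of f is constant: H = [[4, 6], [6, -6]].
det(H) = 4·(-6) − 6² = -60.
Since det(H) < 0, H is indefinite and the critical point is a saddle point.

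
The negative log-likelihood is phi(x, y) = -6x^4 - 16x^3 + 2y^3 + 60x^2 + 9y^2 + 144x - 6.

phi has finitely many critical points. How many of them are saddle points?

phi separates as a function of x plus a function of y, so ∇phi=0 decouples.
∂phi/∂x = -24(x - 2)(x + 1)(x + 3) = 0 at x ∈ {-3, -1, 2}; ∂phi/∂y = 6y(y + 3) = 0 at y ∈ {-3, 0}.
The Hessian is diagonal: diag(phi_xx, phi_yy). Second derivatives: phi_xx(-3)=-240, phi_xx(-1)=144, phi_xx(2)=-360; phi_yy(-3)=-18, phi_yy(0)=18.
Saddle points occur where the two diagonal entries have opposite signs: (-3, 0), (-1, -3), (2, 0). Count: 3.

3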